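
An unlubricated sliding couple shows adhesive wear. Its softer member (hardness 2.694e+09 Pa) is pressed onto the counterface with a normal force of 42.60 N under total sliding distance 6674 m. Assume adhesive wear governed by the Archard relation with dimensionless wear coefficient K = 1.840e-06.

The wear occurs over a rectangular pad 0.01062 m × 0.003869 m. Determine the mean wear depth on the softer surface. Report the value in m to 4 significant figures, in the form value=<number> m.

Displayed values are rounded. Every step runs at full float precision — a single final rounding to four significant figures.
Contact area A = 0.01062 m × 0.003869 m = 4.109e-05 m².
Restated in SI base units: W = 42.60 N, H = 2.694e+09 Pa, K = 1.840e-06.
Worn volume V = K·W·L/H = 1.840e-06 · 42.60 · 6674 / 2.694e+09 = 1.942e-10 m³.
Average depth h = V/A = 1.942e-10 / 4.109e-05 = 4.726e-06 m.

value=4.726e-06 m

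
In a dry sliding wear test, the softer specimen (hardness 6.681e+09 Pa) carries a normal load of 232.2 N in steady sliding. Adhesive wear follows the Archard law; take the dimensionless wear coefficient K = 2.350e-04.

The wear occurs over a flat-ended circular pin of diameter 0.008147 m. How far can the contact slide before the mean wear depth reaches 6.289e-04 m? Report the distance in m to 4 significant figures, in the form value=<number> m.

The intermediates are displayed rounded; all working math runs at full precision; one final rounding to 4 significant figures.
Contact area A = π·d²/4 = π·(0.008147 m)²/4 = 5.213e-05 m².
Collected in SI base units: W = 232.2 N, H = 6.681e+09 Pa, K = 2.350e-04.
At the depth limit, V_lim = h_lim·A = 6.289e-04 · 5.213e-05 = 3.278e-08 m³.
So the life L = V_lim·H/(K·W) = 3.278e-08 · 6.681e+09 / (2.350e-04 · 232.2) = 4014 m.

value=4014 m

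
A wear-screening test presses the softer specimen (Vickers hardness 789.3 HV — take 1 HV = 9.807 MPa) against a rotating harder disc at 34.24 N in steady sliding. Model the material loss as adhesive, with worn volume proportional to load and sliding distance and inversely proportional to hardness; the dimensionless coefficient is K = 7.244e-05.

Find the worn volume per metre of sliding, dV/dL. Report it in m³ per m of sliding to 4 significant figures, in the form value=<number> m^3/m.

value=3.204e-13 m^3/m

The algebra carries exact precision, and the intermediates are displayed rounded. Rounded just once to four significant figures.
Convert: Hardness H = 789.3 HV × 9.807 MPa/HV = 7741 MPa = 7.741e+09 Pa.
Working in SI base units: W = 34.24 N, H = 7.741e+09 Pa, K = 7.244e-05.
Sliding wear rate dV/dL = K·W/H (independent of L): 7.244e-05 · 34.24 / 7.741e+09 = 3.204e-13 m³/m.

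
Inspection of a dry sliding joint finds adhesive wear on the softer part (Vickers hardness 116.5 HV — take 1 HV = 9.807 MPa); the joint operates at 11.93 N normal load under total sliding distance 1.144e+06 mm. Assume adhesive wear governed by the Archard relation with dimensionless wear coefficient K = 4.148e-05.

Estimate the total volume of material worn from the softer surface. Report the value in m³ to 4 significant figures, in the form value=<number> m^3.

The intermediates are displayed rounded; the algebra runs at full precision — one last rounding, at four significant digits.
The distance L = 1.144e+06 mm = 1144 m.
Hardness H = 116.5 HV × 9.807 MPa/HV = 1143 MPa = 1.143e+09 Pa.
In SI base units: W = 11.93 N, H = 1.143e+09 Pa, K = 4.148e-05.
Archard relation: V = K·W·L/H = 4.148e-05 · 11.93 · 1144 / 1.143e+09 = 4.955e-10 m³.

value=4.955e-10 m^3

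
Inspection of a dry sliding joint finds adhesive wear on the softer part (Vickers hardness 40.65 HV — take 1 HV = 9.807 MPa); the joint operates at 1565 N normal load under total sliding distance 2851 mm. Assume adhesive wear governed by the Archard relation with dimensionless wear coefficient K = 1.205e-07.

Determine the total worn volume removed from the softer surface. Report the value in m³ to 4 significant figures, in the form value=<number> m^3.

The computation holds exact precision; displayed values are rounded. Rounded once at the end to four significant digits.
Convert: Sliding distance L = 2851 mm = 2.851 m.
Convert: Hardness H = 40.65 HV × 9.807 MPa/HV = 398.7 MPa = 3.987e+08 Pa.
As SI base values: W = 1565 N, H = 3.987e+08 Pa, K = 1.205e-07.
Worn volume V = K·W·L/H = 1.205e-07 · 1565 · 2.851 / 3.987e+08 = 1.349e-12 m³.

value=1.349e-12 m^3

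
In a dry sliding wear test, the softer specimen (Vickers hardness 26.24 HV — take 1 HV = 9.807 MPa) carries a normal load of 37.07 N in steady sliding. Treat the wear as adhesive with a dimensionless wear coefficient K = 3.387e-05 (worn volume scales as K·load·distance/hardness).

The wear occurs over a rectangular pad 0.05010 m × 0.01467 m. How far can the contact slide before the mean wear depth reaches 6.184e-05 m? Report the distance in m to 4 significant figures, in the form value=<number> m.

Displayed values are rounded. All arithmetic runs at full float precision — rounded just once to 4 significant digits.
Hardness H = 26.24 HV × 9.807 MPa/HV = 257.3 MPa = 2.573e+08 Pa.
Contact area A = 0.05010 m × 0.01467 m = 7.350e-04 m².
SI base units throughout: W = 37.07 N, H = 2.573e+08 Pa, K = 3.387e-05.
Volume at the limit: V_lim = h_lim·A = 6.184e-05 · 7.350e-04 = 4.545e-08 m³.
Inverting, life L = V_lim·H/(K·W) = 4.545e-08 · 2.573e+08 / (3.387e-05 · 37.07) = 9315 m.

value=9315 m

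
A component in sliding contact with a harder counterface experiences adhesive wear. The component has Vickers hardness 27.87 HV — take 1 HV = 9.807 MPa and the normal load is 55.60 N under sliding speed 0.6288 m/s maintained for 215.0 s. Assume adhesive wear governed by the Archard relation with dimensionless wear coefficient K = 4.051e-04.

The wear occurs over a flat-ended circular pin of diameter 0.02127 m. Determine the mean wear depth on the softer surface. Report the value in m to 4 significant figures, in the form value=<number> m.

value=3.135e-05 m

The intermediates are shown rounded, and every step runs at full float precision; rounded just once: four significant figures.
Convert: Distance L = v·t = 0.6288 m/s × 215.0 s = 135.2 m.
Convert: Hardness H = 27.87 HV × 9.807 MPa/HV = 273.3 MPa = 2.733e+08 Pa.
Convert: Contact area A = π·d²/4 = π·(0.02127 m)²/4 = 3.553e-04 m².
In SI base units, W = 55.60 N, H = 2.733e+08 Pa, K = 4.051e-04.
The Archard volume V = K·W·L/H = 4.051e-04 · 55.60 · 135.2 / 2.733e+08 = 1.114e-08 m³.
Wear depth h = V/A = 1.114e-08 / 3.553e-04 = 3.135e-05 m.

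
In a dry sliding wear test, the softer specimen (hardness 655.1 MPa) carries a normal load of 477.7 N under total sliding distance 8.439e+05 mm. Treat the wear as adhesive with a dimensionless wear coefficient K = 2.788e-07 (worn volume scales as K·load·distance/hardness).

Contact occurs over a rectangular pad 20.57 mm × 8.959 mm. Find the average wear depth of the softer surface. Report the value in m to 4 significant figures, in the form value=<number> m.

value=9.310e-07 m

Each operation carries full float precision, and displayed values are rounded. Rounded just once, at 4 significant figures.
Sliding distance L = 8.439e+05 mm = 843.9 m.
Hardness H = 655.1 MPa = 6.551e+08 Pa.
Pad sides 20.57 mm × 8.959 mm = 0.02057 m × 0.008959 m. Contact area A = 0.02057 m × 0.008959 m = 1.843e-04 m².
Restated in SI base units: W = 477.7 N, H = 6.551e+08 Pa, K = 2.788e-07.
Volume removed: V = K·W·L/H = 2.788e-07 · 477.7 · 843.9 / 6.551e+08 = 1.716e-10 m³.
Depth h = V/A = 1.716e-10 / 1.843e-04 = 9.310e-07 m.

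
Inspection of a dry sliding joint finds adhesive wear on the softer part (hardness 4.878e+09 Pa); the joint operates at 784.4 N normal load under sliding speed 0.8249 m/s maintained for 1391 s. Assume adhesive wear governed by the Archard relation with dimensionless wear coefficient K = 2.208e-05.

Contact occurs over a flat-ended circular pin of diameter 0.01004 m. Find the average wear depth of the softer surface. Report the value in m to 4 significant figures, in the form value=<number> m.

The computation runs at full float precision — intermediates appear rounded — rounded just once: four significant digits.
Convert: Distance L = v·t = 0.8249 m/s × 1391 s = 1147 m.
Convert: Contact area A = π·d²/4 = π·(0.01004 m)²/4 = 7.917e-05 m².
Collected in SI base units: W = 784.4 N, H = 4.878e+09 Pa, K = 2.208e-05.
Volume removed: V = K·W·L/H = 2.208e-05 · 784.4 · 1147 / 4.878e+09 = 4.074e-09 m³.
Mean depth h = V/A = 4.074e-09 / 7.917e-05 = 5.146e-05 m.

value=5.146e-05 m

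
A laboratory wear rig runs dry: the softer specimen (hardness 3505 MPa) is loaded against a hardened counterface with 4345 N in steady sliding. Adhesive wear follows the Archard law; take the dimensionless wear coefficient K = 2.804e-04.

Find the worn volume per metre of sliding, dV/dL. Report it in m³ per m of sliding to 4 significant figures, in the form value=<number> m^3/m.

The intermediates appear rounded, and the computation carries exact precision. Rounded just once to four significant figures.
Convert: Hardness H = 3505 MPa = 3.505e+09 Pa.
Restated in SI base units: W = 4345 N, H = 3.505e+09 Pa, K = 2.804e-04.
The wear rate dV/dL = K·W/H, per unit distance: 2.804e-04 · 4345 / 3.505e+09 = 3.476e-10 m³/m.

value=3.476e-10 m^3/m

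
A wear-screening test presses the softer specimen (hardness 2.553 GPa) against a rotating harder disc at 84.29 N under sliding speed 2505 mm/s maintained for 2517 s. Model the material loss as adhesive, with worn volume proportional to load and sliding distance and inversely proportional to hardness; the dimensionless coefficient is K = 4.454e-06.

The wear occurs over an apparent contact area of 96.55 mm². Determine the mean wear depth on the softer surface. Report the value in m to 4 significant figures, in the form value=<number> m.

value=9.603e-06 m

The algebra runs at exact precision. The intermediates appear rounded; a single final rounding: 4 significant digits.
Sliding speed v = 2505 mm/s = 2.505 m/s. Distance covered L = v·t = 2.505 m/s × 2517 s = 6305 m.
Hardness H = 2.553 GPa = 2.553e+09 Pa.
Contact area A = 96.55 mm² = 9.655e-05 m².
SI base units throughout: W = 84.29 N, H = 2.553e+09 Pa, K = 4.454e-06.
Archard volume V = K·W·L/H = 4.454e-06 · 84.29 · 6305 / 2.553e+09 = 9.272e-10 m³.
Depth of wear h = V/A = 9.272e-10 / 9.655e-05 = 9.603e-06 m.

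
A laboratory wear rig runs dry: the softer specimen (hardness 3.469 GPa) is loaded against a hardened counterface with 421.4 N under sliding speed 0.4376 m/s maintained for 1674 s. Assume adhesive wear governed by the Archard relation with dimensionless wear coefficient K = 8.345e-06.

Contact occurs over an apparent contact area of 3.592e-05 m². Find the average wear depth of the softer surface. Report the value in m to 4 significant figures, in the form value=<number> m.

Each operation runs at exact precision — intermediate values are shown rounded, and rounded just once, at four significant digits.
Convert: The distance L = v·t = 0.4376 m/s × 1674 s = 732.5 m.
Convert: Hardness H = 3.469 GPa = 3.469e+09 Pa.
SI base units throughout: W = 421.4 N, H = 3.469e+09 Pa, K = 8.345e-06.
Worn volume V = K·W·L/H = 8.345e-06 · 421.4 · 732.5 / 3.469e+09 = 7.426e-10 m³.
Depth h = V/A = 7.426e-10 / 3.592e-05 = 2.067e-05 m.

value=2.067e-05 m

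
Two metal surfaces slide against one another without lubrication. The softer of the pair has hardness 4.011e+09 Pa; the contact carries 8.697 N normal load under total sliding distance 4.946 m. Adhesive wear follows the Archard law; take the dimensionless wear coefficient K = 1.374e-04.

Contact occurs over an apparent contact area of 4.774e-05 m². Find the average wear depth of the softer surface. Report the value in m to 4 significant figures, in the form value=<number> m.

value=3.087e-08 m

Displayed values are rounded, and each operation runs at full precision; a lone final rounding, at 4 significant digits.
In SI base units: W = 8.697 N, H = 4.011e+09 Pa, K = 1.374e-04.
Wear volume V = K·W·L/H = 1.374e-04 · 8.697 · 4.946 / 4.011e+09 = 1.474e-12 m³.
Mean depth h = V/A = 1.474e-12 / 4.774e-05 = 3.087e-08 m.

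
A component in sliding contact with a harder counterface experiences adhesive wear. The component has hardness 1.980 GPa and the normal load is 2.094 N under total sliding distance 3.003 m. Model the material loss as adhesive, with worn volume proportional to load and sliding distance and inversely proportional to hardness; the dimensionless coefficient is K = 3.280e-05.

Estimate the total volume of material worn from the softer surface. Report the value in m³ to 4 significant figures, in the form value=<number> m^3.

value=1.042e-13 m^3

Intermediate values are printed rounded; every step carries full precision. Rounded just once, at 4 significant figures.
Convert: Hardness H = 1.980 GPa = 1.980e+09 Pa.
Expressed in SI base units: W = 2.094 N, H = 1.980e+09 Pa, K = 3.280e-05.
Wear volume V = K·W·L/H = 3.280e-05 · 2.094 · 3.003 / 1.980e+09 = 1.042e-13 m³.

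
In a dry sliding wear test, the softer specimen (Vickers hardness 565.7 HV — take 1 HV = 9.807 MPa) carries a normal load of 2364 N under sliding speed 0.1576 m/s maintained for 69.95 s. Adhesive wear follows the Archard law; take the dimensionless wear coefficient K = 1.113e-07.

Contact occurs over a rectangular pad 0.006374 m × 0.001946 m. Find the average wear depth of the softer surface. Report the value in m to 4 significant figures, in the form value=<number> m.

Every step carries exact precision — intermediates are displayed rounded. Rounded just once, at 4 significant figures.
Convert: Sliding distance L = v·t = 0.1576 m/s × 69.95 s = 11.02 m.
Convert: Hardness H = 565.7 HV × 9.807 MPa/HV = 5548 MPa = 5.548e+09 Pa.
Convert: Contact area A = 0.006374 m × 0.001946 m = 1.240e-05 m².
SI base units throughout: W = 2364 N, H = 5.548e+09 Pa, K = 1.113e-07.
Archard relation: V = K·W·L/H = 1.113e-07 · 2364 · 11.02 / 5.548e+09 = 5.228e-13 m³.
Mean wear depth h = V/A = 5.228e-13 / 1.240e-05 = 4.215e-08 m.

value=4.215e-08 m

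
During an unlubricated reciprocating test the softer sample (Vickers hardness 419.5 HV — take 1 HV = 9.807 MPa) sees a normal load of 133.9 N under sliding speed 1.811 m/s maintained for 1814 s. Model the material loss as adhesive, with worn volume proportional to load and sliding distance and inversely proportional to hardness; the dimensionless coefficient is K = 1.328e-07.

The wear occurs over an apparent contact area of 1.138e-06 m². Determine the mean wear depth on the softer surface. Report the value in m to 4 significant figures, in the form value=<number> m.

value=1.248e-05 m

Printed values are rounded. Each operation maintains full precision, and a single final rounding, at 4 significant digits.
Convert: Total distance L = v·t = 1.811 m/s × 1814 s = 3285 m.
Convert: Hardness H = 419.5 HV × 9.807 MPa/HV = 4114 MPa = 4.114e+09 Pa.
Restated in SI base units: W = 133.9 N, H = 4.114e+09 Pa, K = 1.328e-07.
Archard relation: V = K·W·L/H = 1.328e-07 · 133.9 · 3285 / 4.114e+09 = 1.420e-11 m³.
Wear depth h = V/A = 1.420e-11 / 1.138e-06 = 1.248e-05 m.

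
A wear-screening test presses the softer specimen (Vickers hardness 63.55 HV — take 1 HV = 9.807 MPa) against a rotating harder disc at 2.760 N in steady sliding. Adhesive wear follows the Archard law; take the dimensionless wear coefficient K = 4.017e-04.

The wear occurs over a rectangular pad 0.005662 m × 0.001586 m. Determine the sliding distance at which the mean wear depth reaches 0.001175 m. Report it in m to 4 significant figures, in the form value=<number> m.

Every step runs at full float precision; intermediate values are shown rounded — a lone final rounding, at 4 significant digits.
Hardness H = 63.55 HV × 9.807 MPa/HV = 623.2 MPa = 6.232e+08 Pa.
Contact area A = 0.005662 m × 0.001586 m = 8.980e-06 m².
Expressed in SI base units: W = 2.760 N, H = 6.232e+08 Pa, K = 4.017e-04.
Allowed volume V_lim = h_lim·A = 0.001175 · 8.980e-06 = 1.055e-08 m³.
Sliding life L = V_lim·H/(K·W) = 1.055e-08 · 6.232e+08 / (4.017e-04 · 2.760) = 5931 m.

value=5931 m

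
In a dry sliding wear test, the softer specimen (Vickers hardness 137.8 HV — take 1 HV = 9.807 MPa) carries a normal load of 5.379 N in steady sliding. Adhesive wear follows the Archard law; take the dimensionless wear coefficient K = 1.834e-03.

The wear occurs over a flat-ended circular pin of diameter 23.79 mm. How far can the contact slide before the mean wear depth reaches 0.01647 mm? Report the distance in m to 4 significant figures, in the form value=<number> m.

value=1003 m

Each operation maintains full float precision, and intermediates are shown rounded; rounded once at the end to 4 significant figures.
Hardness H = 137.8 HV × 9.807 MPa/HV = 1351 MPa = 1.351e+09 Pa.
Pin diameter d = 23.79 mm = 0.02379 m. Contact area A = π·d²/4 = π·(0.02379 m)²/4 = 4.445e-04 m².
Depth limit h_lim = 0.01647 mm = 1.647e-05 m.
Collected in SI base units: W = 5.379 N, H = 1.351e+09 Pa, K = 1.834e-03.
At the depth limit, V_lim = h_lim·A = 1.647e-05 · 4.445e-04 = 7.321e-09 m³.
Thus life L = V_lim·H/(K·W) = 7.321e-09 · 1.351e+09 / (1.834e-03 · 5.379) = 1003 m.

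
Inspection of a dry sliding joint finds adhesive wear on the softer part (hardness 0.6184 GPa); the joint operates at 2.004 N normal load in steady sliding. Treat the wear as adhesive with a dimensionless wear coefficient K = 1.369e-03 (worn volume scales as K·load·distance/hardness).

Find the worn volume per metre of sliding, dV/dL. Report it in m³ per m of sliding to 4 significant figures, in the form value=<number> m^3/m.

The intermediates are printed rounded, and the computation runs at exact precision — rounded once at the end: four significant digits.
Hardness H = 0.6184 GPa = 6.184e+08 Pa.
Expressed in SI base units: W = 2.004 N, H = 6.184e+08 Pa, K = 1.369e-03.
Rate of wear dV/dL = K·W/H: 1.369e-03 · 2.004 / 6.184e+08 = 4.436e-12 m³/m.

value=4.436e-12 m^3/m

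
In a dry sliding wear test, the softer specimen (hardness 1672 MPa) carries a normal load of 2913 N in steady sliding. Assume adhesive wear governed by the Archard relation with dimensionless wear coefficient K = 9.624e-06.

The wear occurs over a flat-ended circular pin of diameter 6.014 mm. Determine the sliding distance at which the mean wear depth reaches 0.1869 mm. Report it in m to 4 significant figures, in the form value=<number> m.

value=316.6 m

The algebra runs at full float precision; intermediate values are displayed rounded — one final rounding to 4 significant figures.
Hardness H = 1672 MPa = 1.672e+09 Pa.
Pin diameter d = 6.014 mm = 0.006014 m. Contact area A = π·d²/4 = π·(0.006014 m)²/4 = 2.841e-05 m².
Depth limit h_lim = 0.1869 mm = 1.869e-04 m.
Restated in SI base units: W = 2913 N, H = 1.672e+09 Pa, K = 9.624e-06.
At the depth limit, V_lim = h_lim·A = 1.869e-04 · 2.841e-05 = 5.309e-09 m³.
Sliding life L = V_lim·H/(K·W) = 5.309e-09 · 1.672e+09 / (9.624e-06 · 2913) = 316.6 m.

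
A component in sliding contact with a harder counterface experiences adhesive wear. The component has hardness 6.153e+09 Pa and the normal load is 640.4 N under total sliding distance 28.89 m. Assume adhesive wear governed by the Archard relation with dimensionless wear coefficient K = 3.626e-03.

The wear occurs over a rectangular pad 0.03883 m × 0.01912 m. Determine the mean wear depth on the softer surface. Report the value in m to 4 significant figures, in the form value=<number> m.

value=1.469e-05 m

Quoted intermediates are rounded, and every step keeps full float precision; rounded just once: 4 significant figures.
Convert: Contact area A = 0.03883 m × 0.01912 m = 7.424e-04 m².
In SI base units: W = 640.4 N, H = 6.153e+09 Pa, K = 3.626e-03.
Archard relation: V = K·W·L/H = 3.626e-03 · 640.4 · 28.89 / 6.153e+09 = 1.090e-08 m³.
Depth h = V/A = 1.090e-08 / 7.424e-04 = 1.469e-05 m.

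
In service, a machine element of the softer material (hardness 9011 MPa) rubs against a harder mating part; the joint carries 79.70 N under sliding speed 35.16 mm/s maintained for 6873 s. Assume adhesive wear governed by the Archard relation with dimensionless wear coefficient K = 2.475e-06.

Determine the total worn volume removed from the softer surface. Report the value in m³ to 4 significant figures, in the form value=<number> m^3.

The algebra carries exact precision. Shown intermediates are rounded; one final rounding to four significant digits.
Sliding speed v = 35.16 mm/s = 0.03516 m/s. Distance L = v·t = 0.03516 m/s × 6873 s = 241.7 m.
Hardness H = 9011 MPa = 9.011e+09 Pa.
Restated in SI base units: W = 79.70 N, H = 9.011e+09 Pa, K = 2.475e-06.
Volume removed: V = K·W·L/H = 2.475e-06 · 79.70 · 241.7 / 9.011e+09 = 5.290e-12 m³.

value=5.290e-12 m^3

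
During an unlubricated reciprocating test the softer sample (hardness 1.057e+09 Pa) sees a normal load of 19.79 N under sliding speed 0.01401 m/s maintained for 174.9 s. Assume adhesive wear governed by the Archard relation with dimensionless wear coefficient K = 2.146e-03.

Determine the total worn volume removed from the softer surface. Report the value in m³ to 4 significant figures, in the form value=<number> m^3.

value=9.845e-11 m^3

All working math carries full float precision. Intermediates are shown rounded. Rounded just once: four significant digits.
Convert: Path length L = v·t = 0.01401 m/s × 174.9 s = 2.450 m.
Collected in SI base units: W = 19.79 N, H = 1.057e+09 Pa, K = 2.146e-03.
Archard volume V = K·W·L/H = 2.146e-03 · 19.79 · 2.450 / 1.057e+09 = 9.845e-11 m³.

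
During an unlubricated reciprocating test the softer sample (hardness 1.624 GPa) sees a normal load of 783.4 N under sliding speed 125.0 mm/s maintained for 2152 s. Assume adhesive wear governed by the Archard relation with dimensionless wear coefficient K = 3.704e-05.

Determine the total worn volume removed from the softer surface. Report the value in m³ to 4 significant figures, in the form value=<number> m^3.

Intermediates are printed rounded — each operation maintains full precision; rounded once at the end, at four significant digits.
Sliding speed v = 125.0 mm/s = 0.1250 m/s. Distance covered L = v·t = 0.1250 m/s × 2152 s = 269.0 m.
Hardness H = 1.624 GPa = 1.624e+09 Pa.
SI base units throughout: W = 783.4 N, H = 1.624e+09 Pa, K = 3.704e-05.
Archard volume V = K·W·L/H = 3.704e-05 · 783.4 · 269.0 / 1.624e+09 = 4.806e-09 m³.

value=4.806e-09 m^3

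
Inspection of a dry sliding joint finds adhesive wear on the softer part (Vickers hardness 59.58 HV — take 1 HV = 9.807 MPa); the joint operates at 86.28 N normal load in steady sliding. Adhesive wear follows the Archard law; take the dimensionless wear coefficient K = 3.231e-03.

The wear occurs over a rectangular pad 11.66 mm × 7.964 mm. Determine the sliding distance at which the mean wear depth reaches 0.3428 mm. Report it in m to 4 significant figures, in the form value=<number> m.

The algebra carries full precision; intermediate values appear rounded, and one last rounding, at 4 significant digits.
Convert: Hardness H = 59.58 HV × 9.807 MPa/HV = 584.3 MPa = 5.843e+08 Pa.
Convert: Pad sides 11.66 mm × 7.964 mm = 0.01166 m × 0.007964 m. Contact area A = 0.01166 m × 0.007964 m = 9.286e-05 m².
Convert: Depth limit h_lim = 0.3428 mm = 3.428e-04 m.
Restated in SI base units: W = 86.28 N, H = 5.843e+08 Pa, K = 3.231e-03.
Wearable volume V_lim = h_lim·A = 3.428e-04 · 9.286e-05 = 3.183e-08 m³.
Inverting, life L = V_lim·H/(K·W) = 3.183e-08 · 5.843e+08 / (3.231e-03 · 86.28) = 66.72 m.

value=66.72 m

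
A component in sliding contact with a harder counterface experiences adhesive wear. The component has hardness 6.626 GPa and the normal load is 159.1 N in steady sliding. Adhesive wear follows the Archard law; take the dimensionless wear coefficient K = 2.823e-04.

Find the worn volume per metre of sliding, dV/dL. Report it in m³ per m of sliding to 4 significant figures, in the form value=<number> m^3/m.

All arithmetic carries exact precision, and intermediates are printed rounded; one final rounding, at 4 significant figures.
Convert: Hardness H = 6.626 GPa = 6.626e+09 Pa.
Restated in SI base units: W = 159.1 N, H = 6.626e+09 Pa, K = 2.823e-04.
Wear rate dV/dL = K·W/H (independent of L): 2.823e-04 · 159.1 / 6.626e+09 = 6.778e-12 m³/m.

value=6.778e-12 m^3/m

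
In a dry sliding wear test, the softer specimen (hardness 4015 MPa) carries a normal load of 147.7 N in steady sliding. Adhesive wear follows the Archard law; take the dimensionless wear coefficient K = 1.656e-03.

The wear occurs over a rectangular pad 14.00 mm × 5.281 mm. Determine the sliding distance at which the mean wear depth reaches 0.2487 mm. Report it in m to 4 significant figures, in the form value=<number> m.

value=301.8 m

The intermediates are shown rounded. The computation runs at full float precision, and one final rounding, at 4 significant figures.
Convert: Hardness H = 4015 MPa = 4.015e+09 Pa.
Convert: Pad sides 14.00 mm × 5.281 mm = 0.01400 m × 0.005281 m. Contact area A = 0.01400 m × 0.005281 m = 7.393e-05 m².
Convert: Depth limit h_lim = 0.2487 mm = 2.487e-04 m.
In SI base units, W = 147.7 N, H = 4.015e+09 Pa, K = 1.656e-03.
Volume at the limit: V_lim = h_lim·A = 2.487e-04 · 7.393e-05 = 1.839e-08 m³.
So the life L = V_lim·H/(K·W) = 1.839e-08 · 4.015e+09 / (1.656e-03 · 147.7) = 301.8 m.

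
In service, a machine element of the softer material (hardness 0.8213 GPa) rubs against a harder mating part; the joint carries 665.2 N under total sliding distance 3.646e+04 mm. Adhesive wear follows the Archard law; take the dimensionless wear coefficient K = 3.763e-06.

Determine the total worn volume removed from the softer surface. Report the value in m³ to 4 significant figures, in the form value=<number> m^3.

The intermediates are shown rounded; all arithmetic carries exact precision — a lone final rounding to 4 significant digits.
Sliding distance L = 3.646e+04 mm = 36.46 m.
Hardness H = 0.8213 GPa = 8.213e+08 Pa.
Collected in SI base units: W = 665.2 N, H = 8.213e+08 Pa, K = 3.763e-06.
By Archard's law, V = K·W·L/H = 3.763e-06 · 665.2 · 36.46 / 8.213e+08 = 1.111e-10 m³.

value=1.111e-10 m^3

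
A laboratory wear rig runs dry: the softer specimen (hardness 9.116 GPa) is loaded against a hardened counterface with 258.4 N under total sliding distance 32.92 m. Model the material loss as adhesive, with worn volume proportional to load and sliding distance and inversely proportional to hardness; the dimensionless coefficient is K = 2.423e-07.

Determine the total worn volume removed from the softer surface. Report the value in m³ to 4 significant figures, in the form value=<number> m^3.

value=2.261e-13 m^3

All working math maintains full precision, and the intermediates appear rounded. Rounded once at the end: 4 significant digits.
Convert: Hardness H = 9.116 GPa = 9.116e+09 Pa.
In SI base units: W = 258.4 N, H = 9.116e+09 Pa, K = 2.423e-07.
Archard volume V = K·W·L/H = 2.423e-07 · 258.4 · 32.92 / 9.116e+09 = 2.261e-13 m³.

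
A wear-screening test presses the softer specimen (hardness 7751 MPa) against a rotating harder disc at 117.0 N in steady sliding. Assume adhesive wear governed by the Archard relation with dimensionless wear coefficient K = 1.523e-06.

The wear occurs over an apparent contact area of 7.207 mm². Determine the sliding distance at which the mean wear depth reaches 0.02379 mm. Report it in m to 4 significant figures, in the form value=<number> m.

Intermediate values are printed rounded — all arithmetic keeps full float precision — a single final rounding, at 4 significant digits.
Hardness H = 7751 MPa = 7.751e+09 Pa.
Contact area A = 7.207 mm² = 7.207e-06 m².
Depth limit h_lim = 0.02379 mm = 2.379e-05 m.
Collected in SI base units: W = 117.0 N, H = 7.751e+09 Pa, K = 1.523e-06.
Volume at the limit: V_lim = h_lim·A = 2.379e-05 · 7.207e-06 = 1.715e-10 m³.
Life L = V_lim·H/(K·W) = 1.715e-10 · 7.751e+09 / (1.523e-06 · 117.0) = 7458 m.

value=7458 m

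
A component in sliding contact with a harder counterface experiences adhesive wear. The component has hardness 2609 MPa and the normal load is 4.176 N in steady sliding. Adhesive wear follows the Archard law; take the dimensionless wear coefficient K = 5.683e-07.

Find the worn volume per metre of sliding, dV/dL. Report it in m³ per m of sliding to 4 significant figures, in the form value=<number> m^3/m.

The intermediates are printed rounded — all arithmetic maintains full float precision. Rounded once at the end: 4 significant figures.
Convert: Hardness H = 2609 MPa = 2.609e+09 Pa.
As SI base values: W = 4.176 N, H = 2.609e+09 Pa, K = 5.683e-07.
Wear rate dV/dL = K·W/H, so: 5.683e-07 · 4.176 / 2.609e+09 = 9.096e-16 m³/m.

value=9.096e-16 m^3/m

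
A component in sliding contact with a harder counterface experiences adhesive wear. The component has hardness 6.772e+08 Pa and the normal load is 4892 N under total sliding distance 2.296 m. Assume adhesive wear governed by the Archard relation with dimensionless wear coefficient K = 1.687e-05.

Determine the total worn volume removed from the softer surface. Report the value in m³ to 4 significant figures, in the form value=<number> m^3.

Intermediate values appear rounded. Every step maintains full float precision. Rounded just once to 4 significant figures.
As SI base values: W = 4892 N, H = 6.772e+08 Pa, K = 1.687e-05.
Worn volume V = K·W·L/H = 1.687e-05 · 4892 · 2.296 / 6.772e+08 = 2.798e-10 m³.

value=2.798e-10 m^3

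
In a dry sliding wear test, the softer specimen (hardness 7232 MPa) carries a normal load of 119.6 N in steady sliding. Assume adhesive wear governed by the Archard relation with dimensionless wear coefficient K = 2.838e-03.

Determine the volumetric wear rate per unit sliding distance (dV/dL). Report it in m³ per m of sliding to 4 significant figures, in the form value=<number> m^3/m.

Every step holds full float precision — shown intermediates are rounded; one final rounding: 4 significant figures.
Hardness H = 7232 MPa = 7.232e+09 Pa.
As SI base values: W = 119.6 N, H = 7.232e+09 Pa, K = 2.838e-03.
Rate of wear dV/dL = K·W/H — distance-free: 2.838e-03 · 119.6 / 7.232e+09 = 4.693e-11 m³/m.

value=4.693e-11 m^3/m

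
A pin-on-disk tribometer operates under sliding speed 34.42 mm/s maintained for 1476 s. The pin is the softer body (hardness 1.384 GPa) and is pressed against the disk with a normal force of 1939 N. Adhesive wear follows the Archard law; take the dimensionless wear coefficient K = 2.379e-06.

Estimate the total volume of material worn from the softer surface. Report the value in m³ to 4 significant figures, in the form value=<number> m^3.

All arithmetic runs at full precision; intermediates are printed rounded. Rounded once at the end: four significant digits.
Sliding speed v = 34.42 mm/s = 0.03442 m/s. Sliding distance L = v·t = 0.03442 m/s × 1476 s = 50.80 m.
Hardness H = 1.384 GPa = 1.384e+09 Pa.
Expressed in SI base units: W = 1939 N, H = 1.384e+09 Pa, K = 2.379e-06.
Archard relation: V = K·W·L/H = 2.379e-06 · 1939 · 50.80 / 1.384e+09 = 1.693e-10 m³.

value=1.693e-10 m^3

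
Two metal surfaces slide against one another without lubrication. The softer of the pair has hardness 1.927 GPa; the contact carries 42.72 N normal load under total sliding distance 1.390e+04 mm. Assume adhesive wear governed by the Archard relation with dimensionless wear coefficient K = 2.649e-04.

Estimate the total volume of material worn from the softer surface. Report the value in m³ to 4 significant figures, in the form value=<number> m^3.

The algebra maintains full float precision. The intermediates appear rounded, and one last rounding: four significant digits.
Convert: Distance L = 1.390e+04 mm = 13.90 m.
Convert: Hardness H = 1.927 GPa = 1.927e+09 Pa.
Collected in SI base units: W = 42.72 N, H = 1.927e+09 Pa, K = 2.649e-04.
Wear volume V = K·W·L/H = 2.649e-04 · 42.72 · 13.90 / 1.927e+09 = 8.163e-11 m³.

value=8.163e-11 m^3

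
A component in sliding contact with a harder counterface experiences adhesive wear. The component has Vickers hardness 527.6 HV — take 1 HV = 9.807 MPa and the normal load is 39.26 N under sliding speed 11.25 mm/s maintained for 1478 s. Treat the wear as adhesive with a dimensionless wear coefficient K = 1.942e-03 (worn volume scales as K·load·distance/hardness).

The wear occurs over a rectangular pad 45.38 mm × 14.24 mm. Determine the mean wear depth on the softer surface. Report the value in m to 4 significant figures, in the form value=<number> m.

Each operation holds full float precision. Intermediate values are displayed rounded, and rounded just once, at four significant digits.
Sliding speed v = 11.25 mm/s = 0.01125 m/s. Path length L = v·t = 0.01125 m/s × 1478 s = 16.63 m.
Hardness H = 527.6 HV × 9.807 MPa/HV = 5174 MPa = 5.174e+09 Pa.
Pad sides 45.38 mm × 14.24 mm = 0.04538 m × 0.01424 m. Contact area A = 0.04538 m × 0.01424 m = 6.462e-04 m².
In SI base units: W = 39.26 N, H = 5.174e+09 Pa, K = 1.942e-03.
Worn volume V = K·W·L/H = 1.942e-03 · 39.26 · 16.63 / 5.174e+09 = 2.450e-10 m³.
Depth h = V/A = 2.450e-10 / 6.462e-04 = 3.791e-07 m.

value=3.791e-07 m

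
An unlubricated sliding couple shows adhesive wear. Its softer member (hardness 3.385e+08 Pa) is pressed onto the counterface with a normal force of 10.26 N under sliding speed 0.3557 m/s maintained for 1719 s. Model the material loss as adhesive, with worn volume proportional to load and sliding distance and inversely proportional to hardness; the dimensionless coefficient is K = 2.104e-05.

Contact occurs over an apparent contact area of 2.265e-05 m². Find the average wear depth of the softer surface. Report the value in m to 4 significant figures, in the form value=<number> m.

value=1.722e-05 m

Each operation carries exact precision. The intermediates are shown rounded; a lone final rounding: four significant digits.
Total distance L = v·t = 0.3557 m/s × 1719 s = 611.4 m.
In SI base units: W = 10.26 N, H = 3.385e+08 Pa, K = 2.104e-05.
Archard volume V = K·W·L/H = 2.104e-05 · 10.26 · 611.4 / 3.385e+08 = 3.899e-10 m³.
Wear depth h = V/A = 3.899e-10 / 2.265e-05 = 1.722e-05 m.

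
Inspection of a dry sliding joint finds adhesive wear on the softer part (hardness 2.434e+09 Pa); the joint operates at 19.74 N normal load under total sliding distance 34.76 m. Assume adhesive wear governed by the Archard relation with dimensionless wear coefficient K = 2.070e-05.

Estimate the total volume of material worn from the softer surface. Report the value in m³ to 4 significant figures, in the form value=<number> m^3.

The intermediates are shown rounded, and every step holds full precision — a single final rounding: 4 significant figures.
Expressed in SI base units: W = 19.74 N, H = 2.434e+09 Pa, K = 2.070e-05.
The Archard volume V = K·W·L/H = 2.070e-05 · 19.74 · 34.76 / 2.434e+09 = 5.835e-12 m³.

value=5.835e-12 m^3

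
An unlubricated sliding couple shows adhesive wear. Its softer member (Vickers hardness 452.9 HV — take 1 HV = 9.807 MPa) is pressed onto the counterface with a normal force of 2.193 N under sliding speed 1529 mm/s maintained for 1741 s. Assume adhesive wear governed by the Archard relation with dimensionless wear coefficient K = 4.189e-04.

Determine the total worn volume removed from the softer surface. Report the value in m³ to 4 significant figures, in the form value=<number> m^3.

Intermediate values appear rounded; the algebra keeps full float precision. Rounded just once: four significant figures.
Sliding speed v = 1529 mm/s = 1.529 m/s. Path length L = v·t = 1.529 m/s × 1741 s = 2662 m.
Hardness H = 452.9 HV × 9.807 MPa/HV = 4442 MPa = 4.442e+09 Pa.
As SI base values: W = 2.193 N, H = 4.442e+09 Pa, K = 4.189e-04.
The Archard volume V = K·W·L/H = 4.189e-04 · 2.193 · 2662 / 4.442e+09 = 5.506e-10 m³.

value=5.506e-10 m^3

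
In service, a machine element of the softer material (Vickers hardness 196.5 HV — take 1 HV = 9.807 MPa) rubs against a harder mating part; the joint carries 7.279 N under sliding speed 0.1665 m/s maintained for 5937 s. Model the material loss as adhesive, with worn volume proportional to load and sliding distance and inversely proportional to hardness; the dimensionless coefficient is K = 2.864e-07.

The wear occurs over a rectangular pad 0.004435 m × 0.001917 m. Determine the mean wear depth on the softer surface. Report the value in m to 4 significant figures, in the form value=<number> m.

The algebra carries full float precision. The intermediates appear rounded; one last rounding: four significant digits.
Path length L = v·t = 0.1665 m/s × 5937 s = 988.5 m.
Hardness H = 196.5 HV × 9.807 MPa/HV = 1927 MPa = 1.927e+09 Pa.
Contact area A = 0.004435 m × 0.001917 m = 8.502e-06 m².
Collected in SI base units: W = 7.279 N, H = 1.927e+09 Pa, K = 2.864e-07.
Wear volume V = K·W·L/H = 2.864e-07 · 7.279 · 988.5 / 1.927e+09 = 1.069e-12 m³.
Mean wear depth h = V/A = 1.069e-12 / 8.502e-06 = 1.258e-07 m.

value=1.258e-07 m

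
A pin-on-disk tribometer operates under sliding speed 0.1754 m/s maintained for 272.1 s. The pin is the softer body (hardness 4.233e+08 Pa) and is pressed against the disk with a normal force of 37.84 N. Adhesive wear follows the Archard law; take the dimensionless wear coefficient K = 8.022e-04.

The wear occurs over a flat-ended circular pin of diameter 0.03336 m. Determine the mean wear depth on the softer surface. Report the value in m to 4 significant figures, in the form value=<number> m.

The algebra carries full precision — printed values are rounded. Rounded just once to 4 significant figures.
Convert: Distance L = v·t = 0.1754 m/s × 272.1 s = 47.73 m.
Convert: Contact area A = π·d²/4 = π·(0.03336 m)²/4 = 8.741e-04 m².
Expressed in SI base units: W = 37.84 N, H = 4.233e+08 Pa, K = 8.022e-04.
Apply Archard: V = K·W·L/H = 8.022e-04 · 37.84 · 47.73 / 4.233e+08 = 3.423e-09 m³.
Mean wear depth h = V/A = 3.423e-09 / 8.741e-04 = 3.916e-06 m.

value=3.916e-06 m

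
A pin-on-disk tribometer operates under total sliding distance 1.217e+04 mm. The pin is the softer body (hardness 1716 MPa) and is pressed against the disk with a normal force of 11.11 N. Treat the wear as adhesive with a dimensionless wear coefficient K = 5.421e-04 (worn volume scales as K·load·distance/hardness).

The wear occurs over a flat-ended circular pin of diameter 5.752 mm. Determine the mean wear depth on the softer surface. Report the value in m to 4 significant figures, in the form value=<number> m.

value=1.644e-06 m

Each operation carries full float precision, and intermediate values appear rounded — rounded just once: 4 significant figures.
Sliding distance L = 1.217e+04 mm = 12.17 m.
Hardness H = 1716 MPa = 1.716e+09 Pa.
Pin diameter d = 5.752 mm = 0.005752 m. Contact area A = π·d²/4 = π·(0.005752 m)²/4 = 2.599e-05 m².
In SI base units, W = 11.11 N, H = 1.716e+09 Pa, K = 5.421e-04.
Apply Archard: V = K·W·L/H = 5.421e-04 · 11.11 · 12.17 / 1.716e+09 = 4.271e-11 m³.
Wear depth h = V/A = 4.271e-11 / 2.599e-05 = 1.644e-06 m.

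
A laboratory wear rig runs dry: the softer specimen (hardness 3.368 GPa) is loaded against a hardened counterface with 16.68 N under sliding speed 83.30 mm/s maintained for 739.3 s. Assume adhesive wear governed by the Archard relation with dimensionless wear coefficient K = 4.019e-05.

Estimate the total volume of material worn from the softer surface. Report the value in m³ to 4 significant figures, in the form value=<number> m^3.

All working math keeps full float precision — quoted intermediates are rounded — rounded just once to four significant figures.
Convert: Sliding speed v = 83.30 mm/s = 0.08330 m/s. Path length L = v·t = 0.08330 m/s × 739.3 s = 61.58 m.
Convert: Hardness H = 3.368 GPa = 3.368e+09 Pa.
Restated in SI base units: W = 16.68 N, H = 3.368e+09 Pa, K = 4.019e-05.
The Archard volume V = K·W·L/H = 4.019e-05 · 16.68 · 61.58 / 3.368e+09 = 1.226e-11 m³.

value=1.226e-11 m^3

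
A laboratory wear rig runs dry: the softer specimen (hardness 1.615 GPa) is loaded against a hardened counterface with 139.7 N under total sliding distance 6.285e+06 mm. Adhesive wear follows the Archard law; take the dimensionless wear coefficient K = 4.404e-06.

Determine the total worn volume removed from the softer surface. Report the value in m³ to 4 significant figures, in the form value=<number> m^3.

value=2.394e-09 m^3

The intermediates are printed rounded; the computation maintains full float precision, and rounded just once to four significant figures.
Convert: The distance L = 6.285e+06 mm = 6285 m.
Convert: Hardness H = 1.615 GPa = 1.615e+09 Pa.
SI base units throughout: W = 139.7 N, H = 1.615e+09 Pa, K = 4.404e-06.
Worn volume V = K·W·L/H = 4.404e-06 · 139.7 · 6285 / 1.615e+09 = 2.394e-09 m³.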